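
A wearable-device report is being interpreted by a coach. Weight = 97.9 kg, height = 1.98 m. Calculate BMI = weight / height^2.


height^2 = 1.98^2 = 3.9204
BMI = 97.9 / 3.9204 = 24.97 kg/m^2

24.97 kg/m^2


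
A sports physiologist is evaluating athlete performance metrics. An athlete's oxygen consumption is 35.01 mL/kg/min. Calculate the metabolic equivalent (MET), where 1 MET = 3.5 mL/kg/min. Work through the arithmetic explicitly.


MET = VO2 / 3.5
= 35.01 / 3.5
= 10.0 METs

10.0 METs


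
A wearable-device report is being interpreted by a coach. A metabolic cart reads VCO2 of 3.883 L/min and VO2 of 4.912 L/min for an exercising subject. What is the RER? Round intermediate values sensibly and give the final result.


RER = VCO2 / VO2 = 3.883 / 4.912 = 0.7905

0.7905


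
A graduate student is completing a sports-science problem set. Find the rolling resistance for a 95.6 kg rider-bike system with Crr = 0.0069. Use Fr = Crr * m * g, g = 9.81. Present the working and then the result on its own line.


m * g = 95.6 * 9.81 = 937.836 N
Fr = 0.0069 * 937.836 = 6.471 N

6.471 N


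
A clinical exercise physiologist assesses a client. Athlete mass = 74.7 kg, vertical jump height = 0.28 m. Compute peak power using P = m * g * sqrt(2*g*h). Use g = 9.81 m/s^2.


sqrt(2 * 9.81 * 0.28) = sqrt(5.4936) = 2.343843 m/s
P = 74.7 * 9.81 * 2.343843
= 1717.58 W

1717.58 W


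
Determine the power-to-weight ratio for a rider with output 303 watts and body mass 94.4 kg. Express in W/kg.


P/W = 303 / 94.4 = 3.21 W/kg

3.21 W/kg


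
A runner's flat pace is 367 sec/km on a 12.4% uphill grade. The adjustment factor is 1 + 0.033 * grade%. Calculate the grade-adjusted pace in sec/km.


Factor = 1 + 0.033 * 12.4 = 1.4092
Adjusted pace = 367 * 1.4092
= 517.18 sec/km

517.18 s/km


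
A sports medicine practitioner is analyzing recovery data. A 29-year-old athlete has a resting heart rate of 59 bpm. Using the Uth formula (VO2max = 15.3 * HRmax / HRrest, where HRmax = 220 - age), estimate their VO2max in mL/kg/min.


HRmax = 220 - 29 = 191 bpm
Ratio = HRmax / HRrest = 191 / 59 = 3.2373
VO2max = 15.3 * 3.2373 = 49.53 mL/kg/min

49.53 mL/kg/min


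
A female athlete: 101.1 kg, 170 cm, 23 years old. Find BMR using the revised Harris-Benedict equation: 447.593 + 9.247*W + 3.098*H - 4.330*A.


Intercept = 447.593
Weight contribution = 9.247 * 101.1 = 934.8717
Height contribution = 3.098 * 170 = 526.66
Age contribution = 4.33 * 23 = 99.59
BMR = 447.593 + 934.8717 + 526.66 - 99.59
= 1809.53 kcal/day

1809.53 kcal/day


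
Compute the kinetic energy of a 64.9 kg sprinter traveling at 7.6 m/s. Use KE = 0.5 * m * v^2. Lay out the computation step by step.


Velocity squared = 57.76
KE = 0.5 * 64.9 * 57.76 = 1874.31 J

1874.31 J


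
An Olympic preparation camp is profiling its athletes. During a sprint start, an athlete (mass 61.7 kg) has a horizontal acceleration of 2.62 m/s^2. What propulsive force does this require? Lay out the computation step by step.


Propulsive force = mass * acceleration
= 61.7 kg * 2.62 m/s^2
= 161.65 N

161.65 N


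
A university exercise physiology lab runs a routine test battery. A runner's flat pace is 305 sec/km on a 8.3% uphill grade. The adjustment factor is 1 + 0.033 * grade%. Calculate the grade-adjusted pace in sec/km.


Factor = 1 + 0.033 * 8.3 = 1.2739
Adjusted pace = 305 * 1.2739
= 388.54 sec/km

388.54 s/km


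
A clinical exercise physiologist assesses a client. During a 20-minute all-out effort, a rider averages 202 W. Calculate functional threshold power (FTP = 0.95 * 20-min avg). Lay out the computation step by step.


FTP = 0.95 * 202
= 191.9 W

191.9 W


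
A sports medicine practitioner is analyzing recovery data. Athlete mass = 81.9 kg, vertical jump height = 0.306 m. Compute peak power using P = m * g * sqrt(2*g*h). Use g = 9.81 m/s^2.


sqrt(2 * 9.81 * 0.306) = sqrt(6.00372) = 2.450249 m/s
P = 81.9 * 9.81 * 2.450249
= 1968.63 W

1968.63 W


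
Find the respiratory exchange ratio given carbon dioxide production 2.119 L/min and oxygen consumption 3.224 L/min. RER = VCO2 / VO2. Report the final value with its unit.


VCO2 = 2.119 L/min
VO2 = 3.224 L/min
RER = 2.119 / 3.224 = 0.6573

0.6573


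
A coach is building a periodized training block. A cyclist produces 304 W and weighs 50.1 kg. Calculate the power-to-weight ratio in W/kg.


P/W = power / mass
= 304 / 50.1
= 6.068 W/kg

6.068 W/kg


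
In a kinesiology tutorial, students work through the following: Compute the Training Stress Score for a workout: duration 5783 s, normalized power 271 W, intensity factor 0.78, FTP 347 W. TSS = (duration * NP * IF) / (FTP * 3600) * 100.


Product = 5783 * 271 * 0.78 = 1222410.54
Base = 347 * 3600 = 1249200
TSS = 1222410.54 / 1249200 * 100 = 97.86

97.86 TSS


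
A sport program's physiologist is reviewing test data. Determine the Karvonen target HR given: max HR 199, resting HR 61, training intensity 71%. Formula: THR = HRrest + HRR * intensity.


HRR = HRmax - HRrest = 199 - 61 = 138
THR = 61 + 138 * 0.71
= 158.98 bpm

158.98 bpm


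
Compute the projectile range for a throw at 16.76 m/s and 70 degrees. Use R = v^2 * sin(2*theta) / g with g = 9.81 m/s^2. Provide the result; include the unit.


Two times the angle = 140 degrees
sin(140) = 0.642788
R = 280.8976 * 0.642788 / 9.81 = 18.405 m

18.405 m


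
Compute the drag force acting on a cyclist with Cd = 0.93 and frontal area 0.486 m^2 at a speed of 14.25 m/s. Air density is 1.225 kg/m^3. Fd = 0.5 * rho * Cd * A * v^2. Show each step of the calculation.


Step 1: v^2 = 203.0625
Step 2: Fd = 0.5 * 1.225 * 0.93 * 0.486 * 203.0625
= 56.215 N

56.215 N


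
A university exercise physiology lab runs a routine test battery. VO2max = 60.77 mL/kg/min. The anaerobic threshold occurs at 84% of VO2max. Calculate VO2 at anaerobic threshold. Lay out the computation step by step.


AT fraction = 84 / 100 = 0.84
AT VO2 = 60.77 * 0.84
= 51.05 mL/kg/min

51.05 mL/kg/min


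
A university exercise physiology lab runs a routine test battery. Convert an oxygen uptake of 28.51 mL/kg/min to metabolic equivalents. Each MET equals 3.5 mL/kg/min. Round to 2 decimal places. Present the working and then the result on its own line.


One MET = 3.5 mL/kg/min
Number of METs = 28.51 / 3.5
= 8.15 METs

8.15 METs


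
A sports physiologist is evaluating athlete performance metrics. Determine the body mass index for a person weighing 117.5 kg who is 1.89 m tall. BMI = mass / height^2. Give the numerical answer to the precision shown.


BMI = mass / height^2
= 117.5 / 1.89^2
= 117.5 / 3.5721
= 32.89 kg/m^2

32.89 kg/m^2


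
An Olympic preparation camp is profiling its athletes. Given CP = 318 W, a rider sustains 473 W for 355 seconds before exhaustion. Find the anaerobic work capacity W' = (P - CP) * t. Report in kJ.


Excess power = 473 - 318 = 155 W
Work above CP = 155 * 355 = 55025 J
W' = 55.025 kJ

55.025 kJ


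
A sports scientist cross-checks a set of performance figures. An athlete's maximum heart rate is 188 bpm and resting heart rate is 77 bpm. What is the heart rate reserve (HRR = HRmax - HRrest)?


HRR = HRmax - HRrest
= 188 - 77
= 111 bpm

111 bpm


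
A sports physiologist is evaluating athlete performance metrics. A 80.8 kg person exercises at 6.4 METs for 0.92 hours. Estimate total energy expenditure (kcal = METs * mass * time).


Energy = METs * mass(kg) * time(h)
= 6.4 * 80.8 * 0.92
= 475.75 kcal

475.75 kcal


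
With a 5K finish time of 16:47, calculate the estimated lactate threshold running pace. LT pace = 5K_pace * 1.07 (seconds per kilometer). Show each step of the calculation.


Race duration = 1007 s for 5 km
Average pace = 1007 / 5 = 201.4 s/km
LT pace = 201.4 * 1.07
= 215.5 s/km

215.5 s/km


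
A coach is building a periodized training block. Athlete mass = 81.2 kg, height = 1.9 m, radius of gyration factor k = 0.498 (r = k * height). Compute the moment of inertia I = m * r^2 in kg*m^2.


r = k * height = 0.498 * 1.9 = 0.9462 m
r^2 = 0.9462^2 = 0.895294
I = 81.2 * 0.895294 = 72.698 kg*m^2

72.698 kg*m^2


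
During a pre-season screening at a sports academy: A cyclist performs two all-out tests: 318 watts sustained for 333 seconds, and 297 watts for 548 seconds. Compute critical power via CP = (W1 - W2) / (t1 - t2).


W1 = P1 * t1 = 318 * 333 = 105894 J
W2 = P2 * t2 = 297 * 548 = 162756 J
CP = (105894 - 162756) / (333 - 548)
= 264.47 W

264.47 W


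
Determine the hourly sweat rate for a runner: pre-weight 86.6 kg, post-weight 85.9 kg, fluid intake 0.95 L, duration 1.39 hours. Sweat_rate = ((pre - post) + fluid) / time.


Mass lost = 86.6 - 85.9 = 0.7 kg
Add fluid consumed: 0.7 + 0.95 = 1.65 L total sweat
Sweat rate = 1.65 / 1.39 = 1.187 L/h

1.187 L/h


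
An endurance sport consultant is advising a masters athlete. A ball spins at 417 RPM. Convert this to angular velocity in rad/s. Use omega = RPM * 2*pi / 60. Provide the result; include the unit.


omega = 417 * 2 * pi / 60
= 417 * 6.28318531 / 60
= 2620.088 / 60
= 43.668 rad/s

43.668 rad/s


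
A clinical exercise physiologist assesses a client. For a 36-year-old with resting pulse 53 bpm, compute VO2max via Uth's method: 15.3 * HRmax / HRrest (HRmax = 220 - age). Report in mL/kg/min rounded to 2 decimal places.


Step 1: HRmax = 220 - 36 = 184 bpm
Step 2: Ratio = 184 / 53 = 3.4717
Step 3: VO2max = 15.3 * 3.4717 = 53.12 mL/kg/min

53.12 mL/kg/min


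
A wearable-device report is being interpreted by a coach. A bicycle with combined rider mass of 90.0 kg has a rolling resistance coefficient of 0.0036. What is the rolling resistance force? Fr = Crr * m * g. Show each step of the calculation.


Fr = 0.0036 * 90.0 * 9.81
= 0.324 * 9.81
= 3.178 N

3.178 N


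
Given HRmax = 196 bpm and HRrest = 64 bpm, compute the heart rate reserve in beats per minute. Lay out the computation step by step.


Heart rate reserve = maximum HR minus resting HR
HRR = 196 - 64 = 132 bpm

132 bpm


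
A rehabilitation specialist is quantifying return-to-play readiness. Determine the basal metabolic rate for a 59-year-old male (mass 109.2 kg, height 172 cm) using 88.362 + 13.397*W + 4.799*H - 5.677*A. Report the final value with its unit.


BMR = 88.362 + 13.397*109.2 + 4.799*172 - 5.677*59
= 2041.8 kcal/day

2041.8 kcal/day


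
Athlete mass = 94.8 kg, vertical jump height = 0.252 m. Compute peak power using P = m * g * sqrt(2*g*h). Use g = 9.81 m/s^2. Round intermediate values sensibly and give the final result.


sqrt(2 * 9.81 * 0.252) = sqrt(4.94424) = 2.223565 m/s
P = 94.8 * 9.81 * 2.223565
= 2067.89 W

2067.89 W


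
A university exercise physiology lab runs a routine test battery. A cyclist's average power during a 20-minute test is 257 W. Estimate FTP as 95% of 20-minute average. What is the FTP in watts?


FTP = 20-min power * 0.95
= 257 * 0.95
= 244.15 W

244.15 W


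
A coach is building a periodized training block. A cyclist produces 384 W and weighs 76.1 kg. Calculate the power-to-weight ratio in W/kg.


P/W = power / mass
= 384 / 76.1
= 5.046 W/kg

5.046 W/kg


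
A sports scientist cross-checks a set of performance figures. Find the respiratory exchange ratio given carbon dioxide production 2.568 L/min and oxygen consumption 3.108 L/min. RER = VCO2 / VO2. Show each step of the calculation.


VCO2 = 2.568 L/min
VO2 = 3.108 L/min
RER = 2.568 / 3.108 = 0.8263

0.8263


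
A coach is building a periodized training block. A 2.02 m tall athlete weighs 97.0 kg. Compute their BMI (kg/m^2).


height^2 = 4.0804 m^2
BMI = 97.0 / 4.0804 = 23.77 kg/m^2

23.77 kg/m^2


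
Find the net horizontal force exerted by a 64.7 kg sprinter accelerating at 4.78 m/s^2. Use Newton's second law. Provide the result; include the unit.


Newton's second law: F = m * a
F = 64.7 * 4.78 = 309.27 N

309.27 N


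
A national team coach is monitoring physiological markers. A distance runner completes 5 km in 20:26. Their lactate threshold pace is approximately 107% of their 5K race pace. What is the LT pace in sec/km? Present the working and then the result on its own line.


Convert to seconds: 20 min 26 s = 1226 s
Pace per km = 1226 / 5 = 245.2 s/km
LT pace = 245.2 * 1.07 = 262.36 s/km

262.36 s/km


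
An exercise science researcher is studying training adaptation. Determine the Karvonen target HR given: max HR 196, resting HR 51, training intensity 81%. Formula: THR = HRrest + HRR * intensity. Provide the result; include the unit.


HRR = HRmax - HRrest = 196 - 51 = 145
THR = 51 + 145 * 0.81
= 168.45 bpm

168.45 bpm


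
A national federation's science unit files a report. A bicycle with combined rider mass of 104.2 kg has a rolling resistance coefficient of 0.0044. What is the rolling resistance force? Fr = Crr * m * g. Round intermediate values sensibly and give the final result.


Fr = 0.0044 * 104.2 * 9.81
= 0.45848 * 9.81
= 4.498 N

4.498 N


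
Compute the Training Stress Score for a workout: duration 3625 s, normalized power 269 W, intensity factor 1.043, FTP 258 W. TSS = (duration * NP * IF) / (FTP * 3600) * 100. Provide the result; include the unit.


Product = 3625 * 269 * 1.043 = 1017055.375
Base = 258 * 3600 = 928800
TSS = 1017055.375 / 928800 * 100 = 109.5

109.5 TSS


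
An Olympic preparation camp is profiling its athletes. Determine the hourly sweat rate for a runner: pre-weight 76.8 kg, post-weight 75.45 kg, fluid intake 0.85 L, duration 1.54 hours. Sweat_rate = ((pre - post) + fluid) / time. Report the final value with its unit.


Mass lost = 76.8 - 75.45 = 1.35 kg
Add fluid consumed: 1.35 + 0.85 = 2.2 L total sweat
Sweat rate = 2.2 / 1.54 = 1.429 L/h

1.429 L/h


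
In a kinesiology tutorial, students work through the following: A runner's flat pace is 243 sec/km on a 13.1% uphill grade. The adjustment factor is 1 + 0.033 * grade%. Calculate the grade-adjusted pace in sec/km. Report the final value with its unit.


Factor = 1 + 0.033 * 13.1 = 1.4323
Adjusted pace = 243 * 1.4323
= 348.05 sec/km

348.05 s/km


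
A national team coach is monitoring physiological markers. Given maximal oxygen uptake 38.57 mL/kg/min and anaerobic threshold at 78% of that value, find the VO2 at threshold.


Percentage as decimal = 0.78
VO2 at AT = 38.57 * 0.78 = 30.08 mL/kg/min

30.08 mL/kg/min


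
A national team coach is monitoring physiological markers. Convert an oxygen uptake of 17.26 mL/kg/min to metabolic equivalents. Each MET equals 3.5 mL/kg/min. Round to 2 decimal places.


One MET = 3.5 mL/kg/min
Number of METs = 17.26 / 3.5
= 4.93 METs

4.93 METs


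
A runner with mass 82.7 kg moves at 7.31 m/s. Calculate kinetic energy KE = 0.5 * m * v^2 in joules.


v^2 = 7.31^2 = 53.4361
KE = 0.5 * 82.7 * 53.4361
= 2209.58 J

2209.58 J


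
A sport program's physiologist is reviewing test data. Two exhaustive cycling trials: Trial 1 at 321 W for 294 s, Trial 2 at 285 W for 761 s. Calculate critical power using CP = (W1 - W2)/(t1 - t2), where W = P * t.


W1 = 321 * 294 = 94374 J
W2 = 285 * 761 = 216885 J
CP = (94374 - 216885) / (294 - 761)
= -122511 / -467
= 262.34 W

262.34 W


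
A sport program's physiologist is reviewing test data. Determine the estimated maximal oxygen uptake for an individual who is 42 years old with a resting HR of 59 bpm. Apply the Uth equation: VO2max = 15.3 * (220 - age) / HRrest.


HRmax = 220 - 42 = 178
VO2max = 15.3 * (178 / 59)
= 15.3 * 3.0169
= 46.16 mL/kg/min

46.16 mL/kg/min


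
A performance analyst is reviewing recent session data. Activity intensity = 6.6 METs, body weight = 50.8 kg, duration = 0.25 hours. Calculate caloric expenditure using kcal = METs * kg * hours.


kcal = 6.6 * 50.8 * 0.25
= 335.28 * 0.25
= 83.82 kcal

83.82 kcal


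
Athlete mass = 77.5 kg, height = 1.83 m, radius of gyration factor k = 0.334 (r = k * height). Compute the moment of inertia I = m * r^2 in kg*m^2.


r = k * height = 0.334 * 1.83 = 0.61122 m
r^2 = 0.61122^2 = 0.37359
I = 77.5 * 0.37359 = 28.953 kg*m^2

28.953 kg*m^2


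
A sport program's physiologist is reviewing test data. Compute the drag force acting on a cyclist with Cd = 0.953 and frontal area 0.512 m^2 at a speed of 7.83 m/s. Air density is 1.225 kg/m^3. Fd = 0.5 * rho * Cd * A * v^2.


Step 1: v^2 = 61.3089
Step 2: Fd = 0.5 * 1.225 * 0.953 * 0.512 * 61.3089
= 18.323 N

18.323 N


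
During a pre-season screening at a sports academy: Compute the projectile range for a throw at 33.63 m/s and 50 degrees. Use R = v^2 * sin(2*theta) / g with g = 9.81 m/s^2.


Two times the angle = 100 degrees
sin(100) = 0.984808
R = 1130.9769 * 0.984808 / 9.81 = 113.537 m

113.537 m


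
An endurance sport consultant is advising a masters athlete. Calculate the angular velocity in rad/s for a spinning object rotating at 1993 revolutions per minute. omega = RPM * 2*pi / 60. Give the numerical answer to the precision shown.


omega = RPM * 2*pi / 60
= 1993 * 6.28318531 / 60
= 208.706 rad/s

208.706 rad/s


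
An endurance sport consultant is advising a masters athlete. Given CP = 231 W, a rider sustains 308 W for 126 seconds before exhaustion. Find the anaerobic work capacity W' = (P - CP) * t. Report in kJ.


Excess power = 308 - 231 = 77 W
Work above CP = 77 * 126 = 9702 J
W' = 9.702 kJ

9.702 kJ


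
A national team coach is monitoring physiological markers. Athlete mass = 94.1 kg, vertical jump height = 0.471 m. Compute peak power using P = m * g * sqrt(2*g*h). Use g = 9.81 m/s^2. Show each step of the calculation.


sqrt(2 * 9.81 * 0.471) = sqrt(9.24102) = 3.039905 m/s
P = 94.1 * 9.81 * 3.039905
= 2806.2 W

2806.2 W


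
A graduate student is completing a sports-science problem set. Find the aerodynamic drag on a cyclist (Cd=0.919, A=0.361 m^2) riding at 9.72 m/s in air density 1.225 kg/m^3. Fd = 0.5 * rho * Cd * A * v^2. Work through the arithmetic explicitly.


Fd = 0.5 * 1.225 * 0.919 * 0.361 * 9.72^2
= 0.5 * 1.225 * 0.919 * 0.361 * 94.4784
= 19.198 N

19.198 N


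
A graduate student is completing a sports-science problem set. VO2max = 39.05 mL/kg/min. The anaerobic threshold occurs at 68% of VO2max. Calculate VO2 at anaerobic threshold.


AT fraction = 68 / 100 = 0.68
AT VO2 = 39.05 * 0.68
= 26.55 mL/kg/min

26.55 mL/kg/min


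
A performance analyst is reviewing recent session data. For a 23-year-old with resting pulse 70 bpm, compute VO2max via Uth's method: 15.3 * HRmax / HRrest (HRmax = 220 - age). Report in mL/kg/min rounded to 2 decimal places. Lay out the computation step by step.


Step 1: HRmax = 220 - 23 = 197 bpm
Step 2: Ratio = 197 / 70 = 2.8143
Step 3: VO2max = 15.3 * 2.8143 = 43.06 mL/kg/min

43.06 mL/kg/min


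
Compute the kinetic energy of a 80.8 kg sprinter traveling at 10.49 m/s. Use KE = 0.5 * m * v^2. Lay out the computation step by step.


Velocity squared = 110.0401
KE = 0.5 * 80.8 * 110.0401 = 4445.62 J

4445.62 J


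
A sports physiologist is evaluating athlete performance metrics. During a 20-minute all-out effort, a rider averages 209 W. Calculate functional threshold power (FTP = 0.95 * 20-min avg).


FTP = 0.95 * 209
= 198.55 W

198.55 W


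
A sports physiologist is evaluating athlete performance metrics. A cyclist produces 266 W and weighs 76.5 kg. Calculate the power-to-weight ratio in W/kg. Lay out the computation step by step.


P/W = power / mass
= 266 / 76.5
= 3.477 W/kg

3.477 W/kg


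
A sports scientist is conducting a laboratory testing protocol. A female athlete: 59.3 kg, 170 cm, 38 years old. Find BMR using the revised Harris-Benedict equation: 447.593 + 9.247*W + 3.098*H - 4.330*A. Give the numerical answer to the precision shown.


Intercept = 447.593
Weight contribution = 9.247 * 59.3 = 548.3471
Height contribution = 3.098 * 170 = 526.66
Age contribution = 4.33 * 38 = 164.54
BMR = 447.593 + 548.3471 + 526.66 - 164.54
= 1358.06 kcal/day

1358.06 kcal/day


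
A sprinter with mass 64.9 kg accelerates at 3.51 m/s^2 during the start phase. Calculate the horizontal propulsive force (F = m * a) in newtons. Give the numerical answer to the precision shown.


F = m * a
= 64.9 * 3.51
= 227.8 N

227.8 N


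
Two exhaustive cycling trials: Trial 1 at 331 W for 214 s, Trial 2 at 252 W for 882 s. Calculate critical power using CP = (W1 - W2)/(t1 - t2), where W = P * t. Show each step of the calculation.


W1 = 331 * 214 = 70834 J
W2 = 252 * 882 = 222264 J
CP = (70834 - 222264) / (214 - 882)
= -151430 / -668
= 226.69 W

226.69 W


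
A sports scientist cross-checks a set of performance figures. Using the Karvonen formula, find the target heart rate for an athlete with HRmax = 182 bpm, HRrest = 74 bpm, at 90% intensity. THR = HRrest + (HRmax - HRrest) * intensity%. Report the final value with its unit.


HRR = 182 - 74 = 108
THR = 74 + 108 * 0.9
= 74 + 97.2
= 171.2 bpm

171.2 bpm


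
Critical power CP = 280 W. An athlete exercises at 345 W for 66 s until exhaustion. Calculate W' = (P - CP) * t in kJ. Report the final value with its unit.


P - CP = 345 - 280 = 65 W
W' = 65 * 66 = 4290 J
= 4290 / 1000 = 4.29 kJ

4.29 kJ


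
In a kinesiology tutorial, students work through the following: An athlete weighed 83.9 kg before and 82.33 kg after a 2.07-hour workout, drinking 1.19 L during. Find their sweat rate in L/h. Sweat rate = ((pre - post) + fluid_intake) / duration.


Body mass change = 1.57 kg
Total sweat loss = 1.57 + 1.19 = 2.76 L
Rate = 2.76 / 2.07 = 1.333 L/h

1.333 L/h


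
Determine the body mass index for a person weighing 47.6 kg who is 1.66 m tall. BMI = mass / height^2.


BMI = mass / height^2
= 47.6 / 1.66^2
= 47.6 / 2.7556
= 17.27 kg/m^2

17.27 kg/m^2


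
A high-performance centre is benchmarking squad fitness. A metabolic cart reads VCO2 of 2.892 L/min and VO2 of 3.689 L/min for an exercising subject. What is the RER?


RER = VCO2 / VO2 = 2.892 / 3.689 = 0.784

0.784


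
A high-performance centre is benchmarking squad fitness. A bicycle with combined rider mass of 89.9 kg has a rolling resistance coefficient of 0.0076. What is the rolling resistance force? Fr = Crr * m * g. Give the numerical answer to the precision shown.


Fr = 0.0076 * 89.9 * 9.81
= 0.68324 * 9.81
= 6.703 N

6.703 N


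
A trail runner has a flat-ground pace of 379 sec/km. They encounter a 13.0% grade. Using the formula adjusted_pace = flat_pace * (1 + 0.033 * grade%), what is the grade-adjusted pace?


Grade factor = 1 + 0.033 * 13.0 = 1.429
Adjusted = 379 * 1.429 = 541.59 sec/km

541.59 s/km


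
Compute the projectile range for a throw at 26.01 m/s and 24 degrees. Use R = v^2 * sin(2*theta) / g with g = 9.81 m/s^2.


Two times the angle = 48 degrees
sin(48) = 0.743145
R = 676.5201 * 0.743145 / 9.81 = 51.249 m

51.249 m


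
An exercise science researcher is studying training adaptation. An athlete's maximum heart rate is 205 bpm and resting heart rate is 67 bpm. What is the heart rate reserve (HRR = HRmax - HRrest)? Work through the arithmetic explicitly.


HRR = HRmax - HRrest
= 205 - 67
= 138 bpm

138 bpm


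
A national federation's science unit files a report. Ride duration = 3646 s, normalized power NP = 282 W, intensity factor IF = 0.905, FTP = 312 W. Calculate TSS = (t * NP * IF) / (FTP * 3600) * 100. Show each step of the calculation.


Numerator = 3646 * 282 * 0.905 = 930495.66
Denominator = 312 * 3600 = 1123200
TSS = 930495.66 / 1123200 * 100
= 82.84

82.84 TSS


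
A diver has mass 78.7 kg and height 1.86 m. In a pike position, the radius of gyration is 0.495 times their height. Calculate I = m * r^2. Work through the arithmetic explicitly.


r = 0.495 * 1.86 = 0.9207 m
I = m * r^2 = 78.7 * 0.847688 = 66.713 kg*m^2

66.713 kg*m^2


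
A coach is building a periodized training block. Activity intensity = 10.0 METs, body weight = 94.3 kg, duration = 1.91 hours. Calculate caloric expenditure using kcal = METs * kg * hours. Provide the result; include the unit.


kcal = 10.0 * 94.3 * 1.91
= 943.0 * 1.91
= 1801.13 kcal

1801.13 kcal


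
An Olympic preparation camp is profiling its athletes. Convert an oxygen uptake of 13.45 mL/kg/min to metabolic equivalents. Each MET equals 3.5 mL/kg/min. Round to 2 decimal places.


One MET = 3.5 mL/kg/min
Number of METs = 13.45 / 3.5
= 3.84 METs

3.84 METs


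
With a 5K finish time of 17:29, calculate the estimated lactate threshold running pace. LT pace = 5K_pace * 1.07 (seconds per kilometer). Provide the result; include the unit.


Race duration = 1049 s for 5 km
Average pace = 1049 / 5 = 209.8 s/km
LT pace = 209.8 * 1.07
= 224.49 s/km

224.49 s/km


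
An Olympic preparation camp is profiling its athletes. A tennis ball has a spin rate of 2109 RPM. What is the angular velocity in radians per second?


Convert RPM to rad/s: multiply by 2*pi and divide by 60
omega = 2109 * 2 * pi / 60
= 220.854 rad/s

220.854 rad/s


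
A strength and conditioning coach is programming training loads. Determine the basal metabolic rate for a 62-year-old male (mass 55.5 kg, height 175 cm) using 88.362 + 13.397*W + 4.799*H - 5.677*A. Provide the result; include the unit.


BMR = 88.362 + 13.397*55.5 + 4.799*175 - 5.677*62
= 1319.75 kcal/day

1319.75 kcal/day


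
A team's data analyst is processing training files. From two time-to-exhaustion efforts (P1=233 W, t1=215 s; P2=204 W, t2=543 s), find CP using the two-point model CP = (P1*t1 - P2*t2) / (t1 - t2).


Work in trial 1 = 50095 J
Work in trial 2 = 110772 J
Delta work = -60677 J
Delta time = -328 s
CP = -60677 / -328 = 184.99 W

184.99 W


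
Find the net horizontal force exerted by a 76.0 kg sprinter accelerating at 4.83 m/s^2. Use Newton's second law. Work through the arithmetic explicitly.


Newton's second law: F = m * a
F = 76.0 * 4.83 = 367.08 N

367.08 N


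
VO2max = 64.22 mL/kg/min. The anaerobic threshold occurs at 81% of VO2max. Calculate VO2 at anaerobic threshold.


AT fraction = 81 / 100 = 0.81
AT VO2 = 64.22 * 0.81
= 52.02 mL/kg/min

52.02 mL/kg/min


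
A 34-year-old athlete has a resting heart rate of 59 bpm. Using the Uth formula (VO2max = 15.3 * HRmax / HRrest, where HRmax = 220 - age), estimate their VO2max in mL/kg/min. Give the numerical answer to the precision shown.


HRmax = 220 - 34 = 186 bpm
Ratio = HRmax / HRrest = 186 / 59 = 3.1525
VO2max = 15.3 * 3.1525 = 48.23 mL/kg/min

48.23 mL/kg/min


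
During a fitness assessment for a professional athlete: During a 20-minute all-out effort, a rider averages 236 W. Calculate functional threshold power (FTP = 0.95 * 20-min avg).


FTP = 0.95 * 236
= 224.2 W

224.2 W


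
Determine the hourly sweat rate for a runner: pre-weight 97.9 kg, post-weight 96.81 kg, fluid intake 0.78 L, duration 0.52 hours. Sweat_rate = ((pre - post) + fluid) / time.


Mass lost = 97.9 - 96.81 = 1.09 kg
Add fluid consumed: 1.09 + 0.78 = 1.87 L total sweat
Sweat rate = 1.87 / 0.52 = 3.596 L/h

3.596 L/h


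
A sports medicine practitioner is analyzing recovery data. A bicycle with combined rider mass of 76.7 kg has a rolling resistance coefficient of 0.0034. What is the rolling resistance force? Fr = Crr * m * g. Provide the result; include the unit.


Fr = 0.0034 * 76.7 * 9.81
= 0.26078 * 9.81
= 2.558 N

2.558 N


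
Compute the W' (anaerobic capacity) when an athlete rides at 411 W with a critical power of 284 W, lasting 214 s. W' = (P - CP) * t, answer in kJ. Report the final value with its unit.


Above-CP power = 127 W
Duration = 214 s
W' = 127 * 214 = 27178 J
Convert: 27178 / 1000 = 27.178 kJ

27.178 kJ


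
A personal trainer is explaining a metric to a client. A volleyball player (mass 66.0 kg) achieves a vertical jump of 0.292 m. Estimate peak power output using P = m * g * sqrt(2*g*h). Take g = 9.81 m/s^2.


2 * g * h = 2 * 9.81 * 0.292 = 5.72904
sqrt(5.72904) = 2.393541 m/s
P = 66.0 * 9.81 * 2.393541 = 1549.72 W

1549.72 W


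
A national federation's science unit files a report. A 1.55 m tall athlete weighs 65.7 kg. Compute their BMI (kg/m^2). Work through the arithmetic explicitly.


height^2 = 2.4025 m^2
BMI = 65.7 / 2.4025 = 27.35 kg/m^2

27.35 kg/m^2


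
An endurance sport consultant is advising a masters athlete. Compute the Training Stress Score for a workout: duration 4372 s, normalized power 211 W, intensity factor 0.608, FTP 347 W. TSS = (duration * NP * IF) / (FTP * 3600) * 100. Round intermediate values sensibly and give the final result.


Product = 4372 * 211 * 0.608 = 560875.136
Base = 347 * 3600 = 1249200
TSS = 560875.136 / 1249200 * 100 = 44.9

44.9 TSS


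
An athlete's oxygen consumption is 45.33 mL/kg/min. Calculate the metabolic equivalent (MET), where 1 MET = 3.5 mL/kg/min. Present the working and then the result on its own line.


MET = VO2 / 3.5
= 45.33 / 3.5
= 12.95 METs

12.95 METs


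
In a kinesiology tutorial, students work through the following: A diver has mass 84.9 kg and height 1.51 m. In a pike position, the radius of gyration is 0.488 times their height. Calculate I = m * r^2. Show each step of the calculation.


r = 0.488 * 1.51 = 0.73688 m
I = m * r^2 = 84.9 * 0.542992 = 46.1 kg*m^2

46.1 kg*m^2


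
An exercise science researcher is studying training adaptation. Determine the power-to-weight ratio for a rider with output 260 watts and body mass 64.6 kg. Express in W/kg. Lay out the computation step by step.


P/W = 260 / 64.6 = 4.025 W/kg

4.025 W/kg


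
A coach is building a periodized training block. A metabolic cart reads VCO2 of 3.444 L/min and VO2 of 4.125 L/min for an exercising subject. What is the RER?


RER = VCO2 / VO2 = 3.444 / 4.125 = 0.8349

0.8349


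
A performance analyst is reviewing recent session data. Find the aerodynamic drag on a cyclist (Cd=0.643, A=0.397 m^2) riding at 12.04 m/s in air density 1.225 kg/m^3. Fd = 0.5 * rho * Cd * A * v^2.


Fd = 0.5 * 1.225 * 0.643 * 0.397 * 12.04^2
= 0.5 * 1.225 * 0.643 * 0.397 * 144.9616
= 22.665 N

22.665 N


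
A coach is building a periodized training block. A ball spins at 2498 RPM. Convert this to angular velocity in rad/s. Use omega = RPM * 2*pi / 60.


omega = 2498 * 2 * pi / 60
= 2498 * 6.28318531 / 60
= 15695.397 / 60
= 261.59 rad/s

261.59 rad/s


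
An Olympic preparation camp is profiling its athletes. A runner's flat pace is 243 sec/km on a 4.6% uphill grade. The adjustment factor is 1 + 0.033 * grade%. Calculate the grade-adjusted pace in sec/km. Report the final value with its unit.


Factor = 1 + 0.033 * 4.6 = 1.1518
Adjusted pace = 243 * 1.1518
= 279.89 sec/km

279.89 s/km


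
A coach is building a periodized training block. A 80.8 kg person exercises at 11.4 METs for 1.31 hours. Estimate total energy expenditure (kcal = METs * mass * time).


Energy = METs * mass(kg) * time(h)
= 11.4 * 80.8 * 1.31
= 1206.67 kcal

1206.67 kcal


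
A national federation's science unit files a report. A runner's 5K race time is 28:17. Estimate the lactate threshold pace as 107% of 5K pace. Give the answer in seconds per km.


Total race time = 28*60 + 17 = 1697 seconds
5K pace = 1697 / 5 = 339.4 sec/km
LT pace = 339.4 * 1.07 = 363.16 sec/km

363.16 s/km


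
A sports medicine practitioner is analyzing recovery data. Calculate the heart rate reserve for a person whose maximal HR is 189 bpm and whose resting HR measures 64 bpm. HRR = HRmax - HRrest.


HRmax = 189 bpm
HRrest = 64 bpm
HRR = 189 - 64 = 125 bpm

125 bpm


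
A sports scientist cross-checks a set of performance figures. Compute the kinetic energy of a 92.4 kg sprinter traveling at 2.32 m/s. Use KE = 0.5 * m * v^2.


Velocity squared = 5.3824
KE = 0.5 * 92.4 * 5.3824 = 248.67 J

248.67 J


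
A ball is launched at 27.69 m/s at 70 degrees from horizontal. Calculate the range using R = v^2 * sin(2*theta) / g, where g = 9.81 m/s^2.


sin(2 * 70) = sin(140) = 0.642788
v^2 = 27.69^2 = 766.7361
R = 766.7361 * 0.642788 / 9.81
= 50.239 m

50.239 m


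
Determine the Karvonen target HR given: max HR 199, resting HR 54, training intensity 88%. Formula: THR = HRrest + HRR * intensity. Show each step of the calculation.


HRR = HRmax - HRrest = 199 - 54 = 145
THR = 54 + 145 * 0.88
= 181.6 bpm

181.6 bpm


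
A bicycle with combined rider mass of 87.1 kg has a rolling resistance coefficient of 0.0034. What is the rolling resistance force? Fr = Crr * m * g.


Fr = 0.0034 * 87.1 * 9.81
= 0.29614 * 9.81
= 2.905 N

2.905 N


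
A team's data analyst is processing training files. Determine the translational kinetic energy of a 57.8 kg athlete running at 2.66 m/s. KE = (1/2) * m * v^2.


KE = 0.5 * m * v^2
= 0.5 * 57.8 * 2.66^2
= 0.5 * 57.8 * 7.0756
= 204.48 J

204.48 J


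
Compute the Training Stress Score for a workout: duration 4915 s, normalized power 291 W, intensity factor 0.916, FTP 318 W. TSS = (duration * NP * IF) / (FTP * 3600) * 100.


Product = 4915 * 291 * 0.916 = 1310122.74
Base = 318 * 3600 = 1144800
TSS = 1310122.74 / 1144800 * 100 = 114.44

114.44 TSS


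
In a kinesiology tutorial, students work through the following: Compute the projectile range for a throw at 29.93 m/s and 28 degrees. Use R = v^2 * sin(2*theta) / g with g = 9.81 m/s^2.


Two times the angle = 56 degrees
sin(56) = 0.829038
R = 895.8049 * 0.829038 / 9.81 = 75.704 m

75.704 m


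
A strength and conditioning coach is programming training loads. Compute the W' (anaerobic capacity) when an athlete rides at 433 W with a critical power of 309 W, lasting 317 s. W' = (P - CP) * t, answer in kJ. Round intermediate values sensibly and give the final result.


Above-CP power = 124 W
Duration = 317 s
W' = 124 * 317 = 39308 J
Convert: 39308 / 1000 = 39.308 kJ

39.308 kJ


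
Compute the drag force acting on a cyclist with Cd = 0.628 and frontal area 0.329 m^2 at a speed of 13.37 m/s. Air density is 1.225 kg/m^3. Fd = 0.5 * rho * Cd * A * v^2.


Step 1: v^2 = 178.7569
Step 2: Fd = 0.5 * 1.225 * 0.628 * 0.329 * 178.7569
= 22.622 N

22.622 N


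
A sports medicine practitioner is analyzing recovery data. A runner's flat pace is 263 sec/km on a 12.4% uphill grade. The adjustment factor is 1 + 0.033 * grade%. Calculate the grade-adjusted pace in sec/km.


Factor = 1 + 0.033 * 12.4 = 1.4092
Adjusted pace = 263 * 1.4092
= 370.62 sec/km

370.62 s/km


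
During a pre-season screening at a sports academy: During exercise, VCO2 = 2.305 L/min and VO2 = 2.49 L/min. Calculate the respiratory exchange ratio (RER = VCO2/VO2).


RER = VCO2 / VO2
= 2.305 / 2.49
= 0.9257

0.9257


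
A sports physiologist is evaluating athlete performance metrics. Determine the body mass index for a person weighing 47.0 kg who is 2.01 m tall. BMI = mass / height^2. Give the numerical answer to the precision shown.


BMI = mass / height^2
= 47.0 / 2.01^2
= 47.0 / 4.0401
= 11.63 kg/m^2

11.63 kg/m^2


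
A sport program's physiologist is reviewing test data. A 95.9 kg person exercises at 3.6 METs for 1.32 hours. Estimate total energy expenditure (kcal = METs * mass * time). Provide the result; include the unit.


Energy = METs * mass(kg) * time(h)
= 3.6 * 95.9 * 1.32
= 455.72 kcal

455.72 kcal


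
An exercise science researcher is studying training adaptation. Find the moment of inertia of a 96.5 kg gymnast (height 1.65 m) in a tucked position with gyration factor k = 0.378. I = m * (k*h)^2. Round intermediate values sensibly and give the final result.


Radius of gyration = 0.378 * 1.65 = 0.6237 m
I = 96.5 * 0.6237^2
= 96.5 * 0.389002
= 37.539 kg*m^2

37.539 kg*m^2


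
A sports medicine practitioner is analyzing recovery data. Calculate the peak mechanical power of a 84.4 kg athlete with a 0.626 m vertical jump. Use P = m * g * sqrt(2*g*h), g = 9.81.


First, sqrt(2gh) = sqrt(2 * 9.81 * 0.626)
= sqrt(12.28212) = 3.504586 m/s
Power = 84.4 * 9.81 * 3.504586 = 2901.67 W

2901.67 W


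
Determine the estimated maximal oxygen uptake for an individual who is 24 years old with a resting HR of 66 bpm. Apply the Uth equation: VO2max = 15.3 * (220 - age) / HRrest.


HRmax = 220 - 24 = 196
VO2max = 15.3 * (196 / 66)
= 15.3 * 2.9697
= 45.44 mL/kg/min

45.44 mL/kg/min


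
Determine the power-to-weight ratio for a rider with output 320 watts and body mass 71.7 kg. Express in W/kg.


P/W = 320 / 71.7 = 4.463 W/kg

4.463 W/kg


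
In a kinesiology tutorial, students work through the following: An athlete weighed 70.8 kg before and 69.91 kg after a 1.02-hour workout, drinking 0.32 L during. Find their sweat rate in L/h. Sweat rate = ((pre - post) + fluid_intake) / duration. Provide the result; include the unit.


Body mass change = 0.89 kg
Total sweat loss = 0.89 + 0.32 = 1.21 L
Rate = 1.21 / 1.02 = 1.186 L/h

1.186 L/h


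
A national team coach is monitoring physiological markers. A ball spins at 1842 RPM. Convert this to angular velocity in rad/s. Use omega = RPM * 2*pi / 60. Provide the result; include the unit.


omega = 1842 * 2 * pi / 60
= 1842 * 6.28318531 / 60
= 11573.627 / 60
= 192.894 rad/s

192.894 rad/s


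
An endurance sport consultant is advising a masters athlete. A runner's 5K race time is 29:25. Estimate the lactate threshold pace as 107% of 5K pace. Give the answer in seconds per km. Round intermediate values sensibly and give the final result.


Total race time = 29*60 + 25 = 1765 seconds
5K pace = 1765 / 5 = 353.0 sec/km
LT pace = 353.0 * 1.07 = 377.71 sec/km

377.71 s/km


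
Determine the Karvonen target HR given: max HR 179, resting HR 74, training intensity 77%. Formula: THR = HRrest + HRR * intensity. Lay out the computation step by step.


HRR = HRmax - HRrest = 179 - 74 = 105
THR = 74 + 105 * 0.77
= 154.85 bpm

154.85 bpm


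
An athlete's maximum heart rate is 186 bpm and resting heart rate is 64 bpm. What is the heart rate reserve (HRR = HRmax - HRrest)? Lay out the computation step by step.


HRR = HRmax - HRrest
= 186 - 64
= 122 bpm

122 bpm


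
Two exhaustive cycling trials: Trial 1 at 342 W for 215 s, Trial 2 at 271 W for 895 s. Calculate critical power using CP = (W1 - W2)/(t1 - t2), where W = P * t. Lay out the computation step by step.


W1 = 342 * 215 = 73530 J
W2 = 271 * 895 = 242545 J
CP = (73530 - 242545) / (215 - 895)
= -169015 / -680
= 248.55 W

248.55 W


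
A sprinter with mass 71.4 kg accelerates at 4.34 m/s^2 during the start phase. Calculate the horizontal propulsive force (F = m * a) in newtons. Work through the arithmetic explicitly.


F = m * a
= 71.4 * 4.34
= 309.88 N

309.88 N


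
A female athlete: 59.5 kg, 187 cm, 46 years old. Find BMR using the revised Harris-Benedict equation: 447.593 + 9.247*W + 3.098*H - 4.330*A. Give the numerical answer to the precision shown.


Intercept = 447.593
Weight contribution = 9.247 * 59.5 = 550.1965
Height contribution = 3.098 * 187 = 579.326
Age contribution = 4.33 * 46 = 199.18
BMR = 447.593 + 550.1965 + 579.326 - 199.18
= 1377.94 kcal/day

1377.94 kcal/day


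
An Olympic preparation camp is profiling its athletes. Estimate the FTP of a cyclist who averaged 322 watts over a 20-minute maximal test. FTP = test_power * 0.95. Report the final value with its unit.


FTP = 322 * 0.95 = 305.9 W

305.9 W


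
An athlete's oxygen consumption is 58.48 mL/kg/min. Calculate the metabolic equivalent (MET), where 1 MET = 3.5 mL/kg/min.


MET = VO2 / 3.5
= 58.48 / 3.5
= 16.71 METs

16.71 METs


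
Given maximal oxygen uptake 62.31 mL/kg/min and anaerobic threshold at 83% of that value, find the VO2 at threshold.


Percentage as decimal = 0.83
VO2 at AT = 62.31 * 0.83 = 51.72 mL/kg/min

51.72 mL/kg/min


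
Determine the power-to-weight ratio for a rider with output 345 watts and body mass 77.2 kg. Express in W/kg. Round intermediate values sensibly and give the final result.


P/W = 345 / 77.2 = 4.469 W/kg

4.469 W/kg


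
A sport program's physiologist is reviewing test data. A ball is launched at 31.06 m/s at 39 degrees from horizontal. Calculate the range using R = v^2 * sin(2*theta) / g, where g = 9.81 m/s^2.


sin(2 * 39) = sin(78) = 0.978148
v^2 = 31.06^2 = 964.7236
R = 964.7236 * 0.978148 / 9.81
= 96.192 m

96.192 m
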